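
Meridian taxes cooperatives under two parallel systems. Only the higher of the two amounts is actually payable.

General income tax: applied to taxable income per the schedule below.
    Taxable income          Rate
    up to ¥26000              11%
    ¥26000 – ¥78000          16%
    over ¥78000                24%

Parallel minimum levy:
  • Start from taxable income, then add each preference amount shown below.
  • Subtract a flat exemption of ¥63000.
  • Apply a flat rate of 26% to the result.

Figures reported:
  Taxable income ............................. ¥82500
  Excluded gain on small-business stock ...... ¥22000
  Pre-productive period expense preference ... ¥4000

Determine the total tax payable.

¥12260

General income tax:
  ¥26000 × 11% = ¥2860
  ¥52000 × 16% = ¥8320
  ¥4500 × 24% = ¥1080
  → ¥12260

Parallel minimum levy:
  Adjusted income: ¥82500 + ¥22000 + ¥4000 = ¥108500
  Less exemption ¥63000 → base ¥45500
  ¥45500 × 26% = ¥11830

¥12260 > ¥11830, so the general income tax governs.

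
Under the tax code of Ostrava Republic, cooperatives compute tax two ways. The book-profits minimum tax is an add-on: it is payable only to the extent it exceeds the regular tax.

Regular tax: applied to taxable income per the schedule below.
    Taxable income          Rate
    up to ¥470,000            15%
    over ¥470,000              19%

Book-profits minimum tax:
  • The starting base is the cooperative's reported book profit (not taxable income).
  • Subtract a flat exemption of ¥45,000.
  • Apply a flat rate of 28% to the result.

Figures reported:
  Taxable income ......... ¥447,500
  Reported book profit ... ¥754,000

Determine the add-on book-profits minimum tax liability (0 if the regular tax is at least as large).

Regular tax:
  ¥447,500 × 15% = ¥67,125

Book-profits minimum tax:
  Base (reported book profit): ¥754,000
  Less exemption ¥45,000 → base ¥709,000
  ¥709,000 × 28% = ¥198,520

Excess of book-profits minimum tax over regular tax: ¥198,520 − ¥67,125 = ¥131,395.

¥131,395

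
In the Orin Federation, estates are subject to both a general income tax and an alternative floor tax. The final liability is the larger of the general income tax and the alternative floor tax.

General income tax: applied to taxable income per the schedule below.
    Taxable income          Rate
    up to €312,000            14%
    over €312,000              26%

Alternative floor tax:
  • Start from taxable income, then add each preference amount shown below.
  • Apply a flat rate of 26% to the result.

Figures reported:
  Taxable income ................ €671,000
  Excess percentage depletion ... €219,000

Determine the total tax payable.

€231,400

General income tax:
  €312,000 × 14% = €43,680
  €359,000 × 26% = €93,340
  → €137,020

Alternative floor tax:
  Adjusted income: €671,000 + €219,000 = €890,000
  €890,000 × 26% = €231,400

€231,400 > €137,020, so the alternative floor tax is the binding amount.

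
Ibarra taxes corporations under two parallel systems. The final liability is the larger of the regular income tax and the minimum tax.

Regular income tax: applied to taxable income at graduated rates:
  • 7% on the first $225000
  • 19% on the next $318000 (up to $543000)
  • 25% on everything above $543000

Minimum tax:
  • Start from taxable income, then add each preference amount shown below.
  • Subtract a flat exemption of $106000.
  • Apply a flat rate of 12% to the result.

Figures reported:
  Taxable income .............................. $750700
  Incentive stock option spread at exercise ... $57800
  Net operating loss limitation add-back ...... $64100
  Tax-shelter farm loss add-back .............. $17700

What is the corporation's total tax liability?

$128095

Minimum tax:
  Adjusted income: $750700 + $57800 + $64100 + $17700 = $890300
  Less exemption $106000 → base $784300
  $784300 × 12% = $94116

Regular income tax:
  $225000 × 7% = $15750
  $318000 × 19% = $60420
  $207700 × 25% = $51925
  → $128095

$128095 > $94116, so the regular income tax governs.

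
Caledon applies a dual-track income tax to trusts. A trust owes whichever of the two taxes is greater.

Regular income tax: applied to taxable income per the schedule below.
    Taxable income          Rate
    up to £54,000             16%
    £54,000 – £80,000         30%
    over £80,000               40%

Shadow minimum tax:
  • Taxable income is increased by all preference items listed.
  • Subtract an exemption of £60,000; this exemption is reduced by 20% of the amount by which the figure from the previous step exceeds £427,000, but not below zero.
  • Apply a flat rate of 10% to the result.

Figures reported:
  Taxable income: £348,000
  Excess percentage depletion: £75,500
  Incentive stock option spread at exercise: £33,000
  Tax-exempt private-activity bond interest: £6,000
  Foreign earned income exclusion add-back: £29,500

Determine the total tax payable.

Shadow minimum tax:
  Adjusted income: £348,000 + £75,500 + £33,000 + £6,000 + £29,500 = £492,000
  Exemption: £60,000 − 20% × (£492,000 − £427,000) = £60,000 − £13,000 = £47,000
  Base: £492,000 − £47,000 = £445,000
  £445,000 × 10% = £44,500

Regular income tax:
  £54,000 × 16% = £8,640
  £26,000 × 30% = £7,800
  £268,000 × 40% = £107,200
  → £123,640

£123,640 > £44,500, so the regular income tax governs.

£123,640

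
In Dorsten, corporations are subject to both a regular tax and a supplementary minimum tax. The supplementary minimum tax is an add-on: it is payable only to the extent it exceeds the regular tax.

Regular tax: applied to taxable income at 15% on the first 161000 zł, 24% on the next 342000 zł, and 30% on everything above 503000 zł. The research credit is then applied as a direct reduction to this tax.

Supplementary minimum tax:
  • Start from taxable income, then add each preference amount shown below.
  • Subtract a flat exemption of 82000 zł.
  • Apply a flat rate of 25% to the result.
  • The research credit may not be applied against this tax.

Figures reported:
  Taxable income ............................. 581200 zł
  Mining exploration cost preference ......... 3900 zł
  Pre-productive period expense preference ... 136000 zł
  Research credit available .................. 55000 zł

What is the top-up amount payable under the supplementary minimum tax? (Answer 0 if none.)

85085 zł

Regular tax:
  161000 zł × 15% = 24150 zł
  342000 zł × 24% = 82080 zł
  78200 zł × 30% = 23460 zł
  → 129690 zł
  Less research credit 55000 zł → 74690 zł

Supplementary minimum tax:
  Adjusted income: 581200 zł + 3900 zł + 136000 zł = 721100 zł
  Less exemption 82000 zł → base 639100 zł
  639100 zł × 25% = 159775 zł

Excess of supplementary minimum tax over regular tax: 159775 zł − 74690 zł = 85085 zł.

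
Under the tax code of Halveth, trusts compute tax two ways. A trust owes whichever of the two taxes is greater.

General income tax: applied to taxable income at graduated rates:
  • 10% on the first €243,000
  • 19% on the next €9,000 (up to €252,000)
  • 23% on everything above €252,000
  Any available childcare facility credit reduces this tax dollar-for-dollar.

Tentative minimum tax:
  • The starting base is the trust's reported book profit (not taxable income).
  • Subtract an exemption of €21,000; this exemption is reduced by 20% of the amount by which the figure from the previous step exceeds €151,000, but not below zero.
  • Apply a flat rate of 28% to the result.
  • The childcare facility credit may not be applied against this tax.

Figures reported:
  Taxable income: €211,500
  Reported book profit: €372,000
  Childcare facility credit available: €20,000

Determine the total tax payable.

€104,160

General income tax:
  €211,500 × 10% = €21,150
  Less childcare facility credit €20,000 → €1,150

Tentative minimum tax:
  Base (reported book profit): €372,000
  Exemption: 20% × (€372,000 − €151,000) = €44,200 ≥ €21,000, so the exemption is fully phased out
  Base: €372,000 − €0 = €372,000
  €372,000 × 28% = €104,160

€104,160 > €1,150, so the tentative minimum tax is the binding amount.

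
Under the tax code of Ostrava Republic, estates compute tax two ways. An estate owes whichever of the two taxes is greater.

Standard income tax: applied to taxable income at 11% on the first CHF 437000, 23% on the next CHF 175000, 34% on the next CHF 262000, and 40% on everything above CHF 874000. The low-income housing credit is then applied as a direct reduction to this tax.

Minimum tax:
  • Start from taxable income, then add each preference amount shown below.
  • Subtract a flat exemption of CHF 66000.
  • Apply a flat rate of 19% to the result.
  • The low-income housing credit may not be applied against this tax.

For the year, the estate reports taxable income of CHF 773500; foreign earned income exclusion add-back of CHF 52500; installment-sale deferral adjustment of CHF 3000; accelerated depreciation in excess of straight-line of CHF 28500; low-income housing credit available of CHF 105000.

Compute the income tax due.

Minimum tax:
  Adjusted income: CHF 773500 + CHF 52500 + CHF 3000 + CHF 28500 = CHF 857500
  Less exemption CHF 66000 → base CHF 791500
  CHF 791500 × 19% = CHF 150385

Standard income tax:
  CHF 437000 × 11% = CHF 48070
  CHF 175000 × 23% = CHF 40250
  CHF 161500 × 34% = CHF 54910
  → CHF 143230
  Less low-income housing credit CHF 105000 → CHF 38230

CHF 150385 > CHF 38230, so the minimum tax is the binding amount.

CHF 150385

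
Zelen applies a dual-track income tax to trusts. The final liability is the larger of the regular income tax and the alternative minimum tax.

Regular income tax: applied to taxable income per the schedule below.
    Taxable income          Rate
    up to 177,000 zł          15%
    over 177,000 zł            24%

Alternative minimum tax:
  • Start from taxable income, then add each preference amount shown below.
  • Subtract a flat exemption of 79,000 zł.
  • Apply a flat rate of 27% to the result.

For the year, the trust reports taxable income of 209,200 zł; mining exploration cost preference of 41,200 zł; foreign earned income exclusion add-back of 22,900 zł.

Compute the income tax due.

Alternative minimum tax:
  Adjusted income: 209,200 zł + 41,200 zł + 22,900 zł = 273,300 zł
  Less exemption 79,000 zł → base 194,300 zł
  194,300 zł × 27% = 52,461 zł

Regular income tax:
  177,000 zł × 15% = 26,550 zł
  32,200 zł × 24% = 7,728 zł
  → 34,278 zł

52,461 zł > 34,278 zł, so the alternative minimum tax is the binding amount.

52,461 zł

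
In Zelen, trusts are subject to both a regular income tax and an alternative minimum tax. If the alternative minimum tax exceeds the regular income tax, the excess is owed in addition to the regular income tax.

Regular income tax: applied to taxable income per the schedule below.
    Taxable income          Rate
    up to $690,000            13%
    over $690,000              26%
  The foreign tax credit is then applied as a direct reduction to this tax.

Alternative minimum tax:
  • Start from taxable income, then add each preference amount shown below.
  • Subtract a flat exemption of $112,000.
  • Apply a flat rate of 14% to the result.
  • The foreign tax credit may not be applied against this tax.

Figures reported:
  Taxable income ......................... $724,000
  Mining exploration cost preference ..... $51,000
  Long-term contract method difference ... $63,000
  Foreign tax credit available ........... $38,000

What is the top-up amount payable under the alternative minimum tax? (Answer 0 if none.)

$41,100

Regular income tax:
  $690,000 × 13% = $89,700
  $34,000 × 26% = $8,840
  → $98,540
  Less foreign tax credit $38,000 → $60,540

Alternative minimum tax:
  Adjusted income: $724,000 + $51,000 + $63,000 = $838,000
  Less exemption $112,000 → base $726,000
  $726,000 × 14% = $101,640

Excess of alternative minimum tax over regular income tax: $101,640 − $60,540 = $41,100.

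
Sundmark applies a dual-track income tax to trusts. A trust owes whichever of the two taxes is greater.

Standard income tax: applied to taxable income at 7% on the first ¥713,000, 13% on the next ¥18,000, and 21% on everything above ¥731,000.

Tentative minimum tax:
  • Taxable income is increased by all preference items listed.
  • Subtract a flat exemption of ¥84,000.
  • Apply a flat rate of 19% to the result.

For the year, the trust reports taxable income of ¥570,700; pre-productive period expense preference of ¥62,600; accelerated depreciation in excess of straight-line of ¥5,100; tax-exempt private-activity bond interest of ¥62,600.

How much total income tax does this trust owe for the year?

¥117,230

Tentative minimum tax:
  Adjusted income: ¥570,700 + ¥62,600 + ¥5,100 + ¥62,600 = ¥701,000
  Less exemption ¥84,000 → base ¥617,000
  ¥617,000 × 19% = ¥117,230

Standard income tax:
  ¥570,700 × 7% = ¥39,949

¥117,230 > ¥39,949, so the tentative minimum tax is the binding amount.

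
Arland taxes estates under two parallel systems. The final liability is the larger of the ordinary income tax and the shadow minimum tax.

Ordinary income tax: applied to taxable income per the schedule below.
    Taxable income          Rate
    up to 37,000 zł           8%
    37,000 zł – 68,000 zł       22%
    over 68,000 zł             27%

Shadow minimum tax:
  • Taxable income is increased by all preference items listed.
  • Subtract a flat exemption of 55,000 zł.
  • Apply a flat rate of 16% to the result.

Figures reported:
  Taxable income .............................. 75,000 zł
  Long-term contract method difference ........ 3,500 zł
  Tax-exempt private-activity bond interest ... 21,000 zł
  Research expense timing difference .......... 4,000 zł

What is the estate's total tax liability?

Shadow minimum tax:
  Adjusted income: 75,000 zł + 3,500 zł + 21,000 zł + 4,000 zł = 103,500 zł
  Less exemption 55,000 zł → base 48,500 zł
  48,500 zł × 16% = 7,760 zł

Ordinary income tax:
  37,000 zł × 8% = 2,960 zł
  31,000 zł × 22% = 6,820 zł
  7,000 zł × 27% = 1,890 zł
  → 11,670 zł

11,670 zł > 7,760 zł, so the ordinary income tax governs.

11,670 zł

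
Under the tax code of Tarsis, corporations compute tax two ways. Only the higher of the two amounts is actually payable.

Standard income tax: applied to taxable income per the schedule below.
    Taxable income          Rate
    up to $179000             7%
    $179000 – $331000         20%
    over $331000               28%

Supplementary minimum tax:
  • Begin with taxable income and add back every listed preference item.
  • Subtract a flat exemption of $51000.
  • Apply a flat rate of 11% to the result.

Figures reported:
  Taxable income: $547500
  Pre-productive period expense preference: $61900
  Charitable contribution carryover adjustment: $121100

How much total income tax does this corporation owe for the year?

$103550

Standard income tax:
  $179000 × 7% = $12530
  $152000 × 20% = $30400
  $216500 × 28% = $60620
  → $103550

Supplementary minimum tax:
  Adjusted income: $547500 + $61900 + $121100 = $730500
  Less exemption $51000 → base $679500
  $679500 × 11% = $74745

$103550 > $74745, so the standard income tax governs.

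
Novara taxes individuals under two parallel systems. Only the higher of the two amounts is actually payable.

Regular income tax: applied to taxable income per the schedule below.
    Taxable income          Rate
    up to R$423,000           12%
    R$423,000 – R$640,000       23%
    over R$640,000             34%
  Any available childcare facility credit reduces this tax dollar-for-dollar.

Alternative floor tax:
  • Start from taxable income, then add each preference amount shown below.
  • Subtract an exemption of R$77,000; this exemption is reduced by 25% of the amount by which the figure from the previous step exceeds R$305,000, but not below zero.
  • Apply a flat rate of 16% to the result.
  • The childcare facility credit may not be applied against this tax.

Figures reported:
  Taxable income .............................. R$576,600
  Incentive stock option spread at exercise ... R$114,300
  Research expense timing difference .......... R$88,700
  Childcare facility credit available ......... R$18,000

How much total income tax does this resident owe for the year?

R$124,736

Regular income tax:
  R$423,000 × 12% = R$50,760
  R$153,600 × 23% = R$35,328
  → R$86,088
  Less childcare facility credit R$18,000 → R$68,088

Alternative floor tax:
  Adjusted income: R$576,600 + R$114,300 + R$88,700 = R$779,600
  Exemption: 25% × (R$779,600 − R$305,000) = R$118,650 ≥ R$77,000, so the exemption is fully phased out
  Base: R$779,600 − R$0 = R$779,600
  R$779,600 × 16% = R$124,736

R$124,736 > R$68,088, so the alternative floor tax is the binding amount.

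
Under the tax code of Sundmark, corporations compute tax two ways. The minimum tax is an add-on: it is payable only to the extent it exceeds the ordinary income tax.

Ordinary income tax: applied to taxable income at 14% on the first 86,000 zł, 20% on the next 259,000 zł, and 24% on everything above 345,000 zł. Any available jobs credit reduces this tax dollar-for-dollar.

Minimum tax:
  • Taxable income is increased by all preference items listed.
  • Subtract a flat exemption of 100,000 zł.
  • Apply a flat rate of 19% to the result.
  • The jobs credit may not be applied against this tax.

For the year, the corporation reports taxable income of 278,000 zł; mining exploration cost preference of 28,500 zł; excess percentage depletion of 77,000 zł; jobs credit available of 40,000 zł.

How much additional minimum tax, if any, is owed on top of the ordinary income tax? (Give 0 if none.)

Ordinary income tax:
  86,000 zł × 14% = 12,040 zł
  192,000 zł × 20% = 38,400 zł
  → 50,440 zł
  Less jobs credit 40,000 zł → 10,440 zł

Minimum tax:
  Adjusted income: 278,000 zł + 28,500 zł + 77,000 zł = 383,500 zł
  Less exemption 100,000 zł → base 283,500 zł
  283,500 zł × 19% = 53,865 zł

Excess of minimum tax over ordinary income tax: 53,865 zł − 10,440 zł = 43,425 zł.

43,425 zł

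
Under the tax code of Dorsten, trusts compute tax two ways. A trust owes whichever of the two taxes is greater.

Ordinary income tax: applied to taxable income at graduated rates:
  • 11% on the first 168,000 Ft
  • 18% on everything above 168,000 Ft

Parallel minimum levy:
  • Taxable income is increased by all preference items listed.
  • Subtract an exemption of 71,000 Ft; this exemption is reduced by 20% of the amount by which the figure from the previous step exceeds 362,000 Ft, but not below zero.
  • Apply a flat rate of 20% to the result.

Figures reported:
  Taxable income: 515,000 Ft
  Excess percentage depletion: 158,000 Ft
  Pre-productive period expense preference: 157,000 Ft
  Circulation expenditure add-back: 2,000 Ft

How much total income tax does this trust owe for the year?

Ordinary income tax:
  168,000 Ft × 11% = 18,480 Ft
  347,000 Ft × 18% = 62,460 Ft
  → 80,940 Ft

Parallel minimum levy:
  Adjusted income: 515,000 Ft + 158,000 Ft + 157,000 Ft + 2,000 Ft = 832,000 Ft
  Exemption: 20% × (832,000 Ft − 362,000 Ft) = 94,000 Ft ≥ 71,000 Ft, so the exemption is fully phased out
  Base: 832,000 Ft − 0 Ft = 832,000 Ft
  832,000 Ft × 20% = 166,400 Ft

166,400 Ft > 80,940 Ft, so the parallel minimum levy is the binding amount.

166,400 Ft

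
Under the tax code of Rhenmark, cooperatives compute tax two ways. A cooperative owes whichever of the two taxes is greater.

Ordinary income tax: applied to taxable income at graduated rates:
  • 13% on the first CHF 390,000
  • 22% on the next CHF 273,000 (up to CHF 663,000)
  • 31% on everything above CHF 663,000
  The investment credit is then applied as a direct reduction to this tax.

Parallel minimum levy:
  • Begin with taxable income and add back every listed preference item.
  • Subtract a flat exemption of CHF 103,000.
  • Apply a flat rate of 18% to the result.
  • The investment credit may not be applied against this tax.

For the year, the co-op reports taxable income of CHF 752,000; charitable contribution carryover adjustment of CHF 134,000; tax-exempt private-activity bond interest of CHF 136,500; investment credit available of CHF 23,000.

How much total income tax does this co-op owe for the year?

CHF 165,510

Ordinary income tax:
  CHF 390,000 × 13% = CHF 50,700
  CHF 273,000 × 22% = CHF 60,060
  CHF 89,000 × 31% = CHF 27,590
  → CHF 138,350
  Less investment credit CHF 23,000 → CHF 115,350

Parallel minimum levy:
  Adjusted income: CHF 752,000 + CHF 134,000 + CHF 136,500 = CHF 1,022,500
  Less exemption CHF 103,000 → base CHF 919,500
  CHF 919,500 × 18% = CHF 165,510

CHF 165,510 > CHF 115,350, so the parallel minimum levy is the binding amount.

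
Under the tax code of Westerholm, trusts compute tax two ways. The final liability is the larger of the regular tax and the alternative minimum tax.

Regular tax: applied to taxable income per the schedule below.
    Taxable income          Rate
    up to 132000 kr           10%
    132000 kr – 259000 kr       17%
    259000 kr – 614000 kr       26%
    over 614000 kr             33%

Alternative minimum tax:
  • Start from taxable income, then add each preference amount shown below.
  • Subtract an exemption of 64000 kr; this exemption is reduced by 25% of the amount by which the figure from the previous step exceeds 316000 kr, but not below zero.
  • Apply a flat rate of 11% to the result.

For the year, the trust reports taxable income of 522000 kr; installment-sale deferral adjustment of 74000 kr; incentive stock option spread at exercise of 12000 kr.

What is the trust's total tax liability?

Regular tax:
  132000 kr × 10% = 13200 kr
  127000 kr × 17% = 21590 kr
  263000 kr × 26% = 68380 kr
  → 103170 kr

Alternative minimum tax:
  Adjusted income: 522000 kr + 74000 kr + 12000 kr = 608000 kr
  Exemption: 25% × (608000 kr − 316000 kr) = 73000 kr ≥ 64000 kr, so the exemption is fully phased out
  Base: 608000 kr − 0 kr = 608000 kr
  608000 kr × 11% = 66880 kr

103170 kr > 66880 kr, so the regular tax governs.

103170 kr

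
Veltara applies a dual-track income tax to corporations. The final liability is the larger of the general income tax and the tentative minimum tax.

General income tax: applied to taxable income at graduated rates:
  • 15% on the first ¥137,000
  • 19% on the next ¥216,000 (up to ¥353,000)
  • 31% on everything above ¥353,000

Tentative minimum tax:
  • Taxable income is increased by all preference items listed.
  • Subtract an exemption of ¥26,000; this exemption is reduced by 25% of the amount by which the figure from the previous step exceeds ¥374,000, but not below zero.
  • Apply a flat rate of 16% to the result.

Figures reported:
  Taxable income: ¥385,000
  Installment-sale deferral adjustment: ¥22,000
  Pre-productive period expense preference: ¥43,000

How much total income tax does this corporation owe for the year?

¥71,510

Tentative minimum tax:
  Adjusted income: ¥385,000 + ¥22,000 + ¥43,000 = ¥450,000
  Exemption: ¥26,000 − 25% × (¥450,000 − ¥374,000) = ¥26,000 − ¥19,000 = ¥7,000
  Base: ¥450,000 − ¥7,000 = ¥443,000
  ¥443,000 × 16% = ¥70,880

General income tax:
  ¥137,000 × 15% = ¥20,550
  ¥216,000 × 19% = ¥41,040
  ¥32,000 × 31% = ¥9,920
  → ¥71,510

¥71,510 > ¥70,880, so the general income tax governs.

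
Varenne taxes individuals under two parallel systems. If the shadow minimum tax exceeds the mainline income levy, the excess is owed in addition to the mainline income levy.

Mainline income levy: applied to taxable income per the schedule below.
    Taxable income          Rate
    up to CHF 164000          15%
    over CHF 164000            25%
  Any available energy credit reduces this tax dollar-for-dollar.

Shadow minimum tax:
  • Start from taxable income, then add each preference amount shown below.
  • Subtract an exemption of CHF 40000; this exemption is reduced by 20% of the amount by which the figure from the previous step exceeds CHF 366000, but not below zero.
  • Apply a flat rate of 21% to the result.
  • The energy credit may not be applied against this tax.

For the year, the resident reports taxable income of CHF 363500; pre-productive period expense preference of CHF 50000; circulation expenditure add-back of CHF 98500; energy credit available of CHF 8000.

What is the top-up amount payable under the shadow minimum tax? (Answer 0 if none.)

Shadow minimum tax:
  Adjusted income: CHF 363500 + CHF 50000 + CHF 98500 = CHF 512000
  Exemption: CHF 40000 − 20% × (CHF 512000 − CHF 366000) = CHF 40000 − CHF 29200 = CHF 10800
  Base: CHF 512000 − CHF 10800 = CHF 501200
  CHF 501200 × 21% = CHF 105252

Mainline income levy:
  CHF 164000 × 15% = CHF 24600
  CHF 199500 × 25% = CHF 49875
  → CHF 74475
  Less energy credit CHF 8000 → CHF 66475

Excess of shadow minimum tax over mainline income levy: CHF 105252 − CHF 66475 = CHF 38777.

CHF 38777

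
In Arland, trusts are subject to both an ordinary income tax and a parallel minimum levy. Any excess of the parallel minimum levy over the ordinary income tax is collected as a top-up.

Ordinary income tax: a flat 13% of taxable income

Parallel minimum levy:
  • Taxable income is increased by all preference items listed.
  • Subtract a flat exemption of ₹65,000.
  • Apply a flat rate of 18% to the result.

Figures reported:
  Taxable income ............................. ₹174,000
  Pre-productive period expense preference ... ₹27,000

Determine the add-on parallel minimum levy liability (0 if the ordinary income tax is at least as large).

Ordinary income tax:
  ₹174,000 × 13% = ₹22,620

Parallel minimum levy:
  Adjusted income: ₹174,000 + ₹27,000 = ₹201,000
  Less exemption ₹65,000 → base ₹136,000
  ₹136,000 × 18% = ₹24,480

Excess of parallel minimum levy over ordinary income tax: ₹24,480 − ₹22,620 = ₹1,860.

₹1,860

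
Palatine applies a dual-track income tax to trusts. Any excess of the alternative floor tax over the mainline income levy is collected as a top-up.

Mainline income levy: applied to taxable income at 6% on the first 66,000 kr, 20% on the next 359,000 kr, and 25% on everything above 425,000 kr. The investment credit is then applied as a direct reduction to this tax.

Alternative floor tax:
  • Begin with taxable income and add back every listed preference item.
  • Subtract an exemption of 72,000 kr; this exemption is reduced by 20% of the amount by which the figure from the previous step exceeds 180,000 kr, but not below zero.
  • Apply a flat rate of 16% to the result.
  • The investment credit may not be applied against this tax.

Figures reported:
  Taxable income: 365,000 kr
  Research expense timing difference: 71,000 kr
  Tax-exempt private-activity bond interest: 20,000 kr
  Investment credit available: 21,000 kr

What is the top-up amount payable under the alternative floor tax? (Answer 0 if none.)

Alternative floor tax:
  Adjusted income: 365,000 kr + 71,000 kr + 20,000 kr = 456,000 kr
  Exemption: 72,000 kr − 20% × (456,000 kr − 180,000 kr) = 72,000 kr − 55,200 kr = 16,800 kr
  Base: 456,000 kr − 16,800 kr = 439,200 kr
  439,200 kr × 16% = 70,272 kr

Mainline income levy:
  66,000 kr × 6% = 3,960 kr
  299,000 kr × 20% = 59,800 kr
  → 63,760 kr
  Less investment credit 21,000 kr → 42,760 kr

Excess of alternative floor tax over mainline income levy: 70,272 kr − 42,760 kr = 27,512 kr.

27,512 kr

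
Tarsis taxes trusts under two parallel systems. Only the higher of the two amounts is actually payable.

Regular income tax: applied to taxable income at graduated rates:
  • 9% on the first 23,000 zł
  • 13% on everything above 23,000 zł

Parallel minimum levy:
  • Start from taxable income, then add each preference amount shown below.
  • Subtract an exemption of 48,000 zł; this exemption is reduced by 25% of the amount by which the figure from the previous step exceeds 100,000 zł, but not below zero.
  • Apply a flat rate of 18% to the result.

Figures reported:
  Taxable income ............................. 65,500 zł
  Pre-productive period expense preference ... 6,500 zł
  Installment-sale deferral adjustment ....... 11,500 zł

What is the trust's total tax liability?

7,595 zł

Parallel minimum levy:
  Adjusted income: 65,500 zł + 6,500 zł + 11,500 zł = 83,500 zł
  Exemption: 83,500 zł ≤ 100,000 zł, so full 48,000 zł applies
  Base: 83,500 zł − 48,000 zł = 35,500 zł
  35,500 zł × 18% = 6,390 zł

Regular income tax:
  23,000 zł × 9% = 2,070 zł
  42,500 zł × 13% = 5,525 zł
  → 7,595 zł

7,595 zł > 6,390 zł, so the regular income tax governs.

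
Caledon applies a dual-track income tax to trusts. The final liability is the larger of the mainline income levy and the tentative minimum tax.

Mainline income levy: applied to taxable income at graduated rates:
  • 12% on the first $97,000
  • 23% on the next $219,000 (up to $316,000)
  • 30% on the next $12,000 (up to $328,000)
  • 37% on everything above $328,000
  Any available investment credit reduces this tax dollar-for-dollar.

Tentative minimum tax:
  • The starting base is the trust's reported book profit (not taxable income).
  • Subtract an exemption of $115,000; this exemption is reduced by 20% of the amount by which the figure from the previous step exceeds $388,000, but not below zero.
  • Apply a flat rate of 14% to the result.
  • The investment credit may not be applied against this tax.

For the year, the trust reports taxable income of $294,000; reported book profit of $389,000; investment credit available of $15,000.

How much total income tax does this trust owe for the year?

$41,950

Mainline income levy:
  $97,000 × 12% = $11,640
  $197,000 × 23% = $45,310
  → $56,950
  Less investment credit $15,000 → $41,950

Tentative minimum tax:
  Base (reported book profit): $389,000
  Exemption: $115,000 − 20% × ($389,000 − $388,000) = $115,000 − $200 = $114,800
  Base: $389,000 − $114,800 = $274,200
  $274,200 × 14% = $38,388

$41,950 > $38,388, so the mainline income levy governs.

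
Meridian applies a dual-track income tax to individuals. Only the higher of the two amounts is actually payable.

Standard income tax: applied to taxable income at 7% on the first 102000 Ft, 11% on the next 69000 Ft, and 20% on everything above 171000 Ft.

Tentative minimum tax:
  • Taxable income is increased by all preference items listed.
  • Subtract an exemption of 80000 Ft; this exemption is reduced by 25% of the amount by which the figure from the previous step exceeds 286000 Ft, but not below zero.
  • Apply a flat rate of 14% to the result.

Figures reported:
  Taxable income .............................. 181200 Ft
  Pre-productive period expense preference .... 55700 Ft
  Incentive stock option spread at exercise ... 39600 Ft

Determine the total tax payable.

27510 Ft

Standard income tax:
  102000 Ft × 7% = 7140 Ft
  69000 Ft × 11% = 7590 Ft
  10200 Ft × 20% = 2040 Ft
  → 16770 Ft

Tentative minimum tax:
  Adjusted income: 181200 Ft + 55700 Ft + 39600 Ft = 276500 Ft
  Exemption: 276500 Ft ≤ 286000 Ft, so full 80000 Ft applies
  Base: 276500 Ft − 80000 Ft = 196500 Ft
  196500 Ft × 14% = 27510 Ft

27510 Ft > 16770 Ft, so the tentative minimum tax is the binding amount.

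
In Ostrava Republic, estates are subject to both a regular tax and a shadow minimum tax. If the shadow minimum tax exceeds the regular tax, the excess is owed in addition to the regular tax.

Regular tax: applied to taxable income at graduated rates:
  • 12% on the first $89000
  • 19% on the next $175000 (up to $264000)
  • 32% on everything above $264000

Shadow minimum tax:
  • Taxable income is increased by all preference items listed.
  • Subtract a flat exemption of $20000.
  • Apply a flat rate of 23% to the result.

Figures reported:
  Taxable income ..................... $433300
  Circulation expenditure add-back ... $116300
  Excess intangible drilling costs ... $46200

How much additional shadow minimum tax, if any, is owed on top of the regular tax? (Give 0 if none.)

$34328

Regular tax:
  $89000 × 12% = $10680
  $175000 × 19% = $33250
  $169300 × 32% = $54176
  → $98106

Shadow minimum tax:
  Adjusted income: $433300 + $116300 + $46200 = $595800
  Less exemption $20000 → base $575800
  $575800 × 23% = $132434

Excess of shadow minimum tax over regular tax: $132434 − $98106 = $34328.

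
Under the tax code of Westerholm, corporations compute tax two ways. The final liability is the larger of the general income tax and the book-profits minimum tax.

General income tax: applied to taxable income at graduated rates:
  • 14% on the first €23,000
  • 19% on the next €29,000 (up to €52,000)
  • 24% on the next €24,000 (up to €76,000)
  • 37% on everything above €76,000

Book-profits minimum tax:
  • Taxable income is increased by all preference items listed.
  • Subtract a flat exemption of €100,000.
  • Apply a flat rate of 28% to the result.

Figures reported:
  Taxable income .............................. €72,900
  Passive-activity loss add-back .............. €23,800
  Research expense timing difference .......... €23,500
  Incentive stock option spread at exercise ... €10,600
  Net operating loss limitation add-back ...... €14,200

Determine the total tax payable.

€13,746

Book-profits minimum tax:
  Adjusted income: €72,900 + €23,800 + €23,500 + €10,600 + €14,200 = €145,000
  Less exemption €100,000 → base €45,000
  €45,000 × 28% = €12,600

General income tax:
  €23,000 × 14% = €3,220
  €29,000 × 19% = €5,510
  €20,900 × 24% = €5,016
  → €13,746

€13,746 > €12,600, so the general income tax governs.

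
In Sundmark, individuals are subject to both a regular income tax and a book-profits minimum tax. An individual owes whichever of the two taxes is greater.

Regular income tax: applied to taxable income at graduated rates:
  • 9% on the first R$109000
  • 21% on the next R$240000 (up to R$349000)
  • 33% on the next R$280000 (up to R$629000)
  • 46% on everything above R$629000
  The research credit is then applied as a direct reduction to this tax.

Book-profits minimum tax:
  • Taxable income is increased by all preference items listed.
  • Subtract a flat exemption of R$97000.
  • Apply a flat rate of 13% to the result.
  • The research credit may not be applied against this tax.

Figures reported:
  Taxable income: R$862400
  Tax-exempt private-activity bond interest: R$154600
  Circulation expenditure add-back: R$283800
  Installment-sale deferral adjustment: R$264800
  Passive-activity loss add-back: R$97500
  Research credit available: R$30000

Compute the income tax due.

R$229974

Book-profits minimum tax:
  Adjusted income: R$862400 + R$154600 + R$283800 + R$264800 + R$97500 = R$1663100
  Less exemption R$97000 → base R$1566100
  R$1566100 × 13% = R$203593

Regular income tax:
  R$109000 × 9% = R$9810
  R$240000 × 21% = R$50400
  R$280000 × 33% = R$92400
  R$233400 × 46% = R$107364
  → R$259974
  Less research credit R$30000 → R$229974

R$229974 > R$203593, so the regular income tax governs.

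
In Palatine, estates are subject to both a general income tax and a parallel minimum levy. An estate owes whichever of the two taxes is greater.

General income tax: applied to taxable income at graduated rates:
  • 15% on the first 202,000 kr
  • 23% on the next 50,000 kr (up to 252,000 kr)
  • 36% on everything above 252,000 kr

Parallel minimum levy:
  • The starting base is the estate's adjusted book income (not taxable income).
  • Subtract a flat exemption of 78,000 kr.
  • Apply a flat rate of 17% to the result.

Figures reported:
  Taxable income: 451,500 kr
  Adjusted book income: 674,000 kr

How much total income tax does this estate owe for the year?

113,620 kr

Parallel minimum levy:
  Base (adjusted book income): 674,000 kr
  Less exemption 78,000 kr → base 596,000 kr
  596,000 kr × 17% = 101,320 kr

General income tax:
  202,000 kr × 15% = 30,300 kr
  50,000 kr × 23% = 11,500 kr
  199,500 kr × 36% = 71,820 kr
  → 113,620 kr

113,620 kr > 101,320 kr, so the general income tax governs.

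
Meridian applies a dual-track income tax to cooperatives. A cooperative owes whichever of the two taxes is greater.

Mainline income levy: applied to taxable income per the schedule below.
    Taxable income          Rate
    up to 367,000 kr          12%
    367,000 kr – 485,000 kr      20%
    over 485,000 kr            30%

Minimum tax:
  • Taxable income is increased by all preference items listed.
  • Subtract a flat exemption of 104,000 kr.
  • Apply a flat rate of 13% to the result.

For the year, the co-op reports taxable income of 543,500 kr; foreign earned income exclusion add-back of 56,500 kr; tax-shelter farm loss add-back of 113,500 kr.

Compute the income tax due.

Mainline income levy:
  367,000 kr × 12% = 44,040 kr
  118,000 kr × 20% = 23,600 kr
  58,500 kr × 30% = 17,550 kr
  → 85,190 kr

Minimum tax:
  Adjusted income: 543,500 kr + 56,500 kr + 113,500 kr = 713,500 kr
  Less exemption 104,000 kr → base 609,500 kr
  609,500 kr × 13% = 79,235 kr

85,190 kr > 79,235 kr, so the mainline income levy governs.

85,190 kr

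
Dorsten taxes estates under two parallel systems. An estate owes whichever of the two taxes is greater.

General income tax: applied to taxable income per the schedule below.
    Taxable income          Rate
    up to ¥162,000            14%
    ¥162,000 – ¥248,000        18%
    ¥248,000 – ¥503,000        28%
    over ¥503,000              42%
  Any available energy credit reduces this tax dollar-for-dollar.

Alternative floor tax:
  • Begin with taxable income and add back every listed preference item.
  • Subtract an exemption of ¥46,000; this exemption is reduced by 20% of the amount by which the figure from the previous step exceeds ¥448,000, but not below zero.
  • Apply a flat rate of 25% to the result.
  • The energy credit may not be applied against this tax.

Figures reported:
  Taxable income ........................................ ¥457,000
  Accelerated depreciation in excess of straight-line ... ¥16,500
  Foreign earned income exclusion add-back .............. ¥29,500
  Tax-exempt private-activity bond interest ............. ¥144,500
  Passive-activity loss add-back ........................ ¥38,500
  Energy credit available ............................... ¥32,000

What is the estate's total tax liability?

Alternative floor tax:
  Adjusted income: ¥457,000 + ¥16,500 + ¥29,500 + ¥144,500 + ¥38,500 = ¥686,000
  Exemption: 20% × (¥686,000 − ¥448,000) = ¥47,600 ≥ ¥46,000, so the exemption is fully phased out
  Base: ¥686,000 − ¥0 = ¥686,000
  ¥686,000 × 25% = ¥171,500

General income tax:
  ¥162,000 × 14% = ¥22,680
  ¥86,000 × 18% = ¥15,480
  ¥209,000 × 28% = ¥58,520
  → ¥96,680
  Less energy credit ¥32,000 → ¥64,680

¥171,500 > ¥64,680, so the alternative floor tax is the binding amount.

¥171,500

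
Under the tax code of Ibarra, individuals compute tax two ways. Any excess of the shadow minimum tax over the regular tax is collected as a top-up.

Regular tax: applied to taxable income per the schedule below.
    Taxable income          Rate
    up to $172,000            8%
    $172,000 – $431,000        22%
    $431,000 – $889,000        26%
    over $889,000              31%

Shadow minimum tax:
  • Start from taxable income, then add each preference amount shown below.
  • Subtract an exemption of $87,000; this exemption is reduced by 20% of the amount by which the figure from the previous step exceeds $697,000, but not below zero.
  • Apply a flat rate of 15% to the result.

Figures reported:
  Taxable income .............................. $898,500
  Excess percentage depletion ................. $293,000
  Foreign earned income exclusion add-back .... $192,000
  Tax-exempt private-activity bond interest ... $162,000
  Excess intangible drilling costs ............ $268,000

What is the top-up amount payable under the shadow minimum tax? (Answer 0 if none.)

Shadow minimum tax:
  Adjusted income: $898,500 + $293,000 + $192,000 + $162,000 + $268,000 = $1,813,500
  Exemption: 20% × ($1,813,500 − $697,000) = $223,300 ≥ $87,000, so the exemption is fully phased out
  Base: $1,813,500 − $0 = $1,813,500
  $1,813,500 × 15% = $272,025

Regular tax:
  $172,000 × 8% = $13,760
  $259,000 × 22% = $56,980
  $458,000 × 26% = $119,080
  $9,500 × 31% = $2,945
  → $192,765

Excess of shadow minimum tax over regular tax: $272,025 − $192,765 = $79,260.

$79,260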